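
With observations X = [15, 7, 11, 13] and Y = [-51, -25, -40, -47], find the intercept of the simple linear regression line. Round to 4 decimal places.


Compute b1 = -3.3286 from the OLS formula.
With xbar = 11.5000 and ybar = -40.7500, the intercept is:
b0 = -40.7500 - -3.3286 * 11.5000 = -2.4714.

-2.4714


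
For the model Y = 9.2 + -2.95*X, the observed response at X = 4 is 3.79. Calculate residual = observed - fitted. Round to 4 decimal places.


Fitted value at X = 4 is yhat = 9.2 + -2.95*4 = -2.6000.
Residual = 3.79 - -2.6000 = 6.3900.

6.3900


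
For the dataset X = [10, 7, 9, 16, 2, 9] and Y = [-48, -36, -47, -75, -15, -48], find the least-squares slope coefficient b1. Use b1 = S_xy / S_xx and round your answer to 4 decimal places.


Calculate xbar = 8.8333, ybar = -44.8333.
S_xx = 102.8333, S_xy = -440.8333.
Using b1 = S_xy / S_xx = -440.8333 / 102.8333, we get b1 = -4.2869.

-4.2869


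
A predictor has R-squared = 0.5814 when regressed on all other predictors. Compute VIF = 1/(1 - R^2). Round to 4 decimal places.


Using VIF = 1/(1 - R^2_j):
1 - 0.5814 = 0.4186.
VIF = 2.3889.

2.3889


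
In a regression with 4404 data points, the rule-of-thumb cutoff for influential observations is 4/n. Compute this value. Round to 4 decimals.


Using the rule of thumb:
Threshold = 4 / 4404 = 0.0009.

0.0009


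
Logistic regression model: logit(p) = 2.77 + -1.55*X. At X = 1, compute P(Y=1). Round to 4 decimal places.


Linear predictor: z = 2.77 + -1.55 * 1 = 1.2200.
P = 1/(1 + exp(-1.2200)) = 1/(1 + 0.2952) = 0.7721.

0.7721


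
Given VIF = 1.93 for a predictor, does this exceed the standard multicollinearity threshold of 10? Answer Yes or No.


The threshold is 10.
VIF = 1.93 is < 10.
Multicollinearity indication: No.

No


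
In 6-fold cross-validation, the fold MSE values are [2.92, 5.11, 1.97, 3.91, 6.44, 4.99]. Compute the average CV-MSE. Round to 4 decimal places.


Sum of fold MSEs = 25.3400.
Average = 25.3400 / 6 = 4.2233.

4.2233


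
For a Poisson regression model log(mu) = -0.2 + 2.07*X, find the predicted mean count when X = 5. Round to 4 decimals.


Compute eta = -0.2 + 2.07 * 5 = 10.1500.
Apply inverse link: mu = e^10.1500 = 25591.1022.

25591.1022


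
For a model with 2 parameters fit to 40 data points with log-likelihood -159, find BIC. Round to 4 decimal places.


ln(40) = 3.688879.
k * ln(n) = 2 * 3.688879 = 7.377758.
-2L = 318.
BIC = 7.377758 + 318 = 325.377758, which rounds to 325.3778.

325.3778


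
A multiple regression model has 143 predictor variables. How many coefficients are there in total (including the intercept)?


Total coefficients = number of predictors + 1 (for the intercept).
= 143 + 1 = 144.

144


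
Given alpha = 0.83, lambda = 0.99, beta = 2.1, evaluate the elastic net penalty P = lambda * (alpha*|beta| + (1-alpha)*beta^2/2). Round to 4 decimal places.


alpha * |beta| = 0.83 * 2.1 = 1.7430.
(1-alpha) * beta^2/2 = 0.17 * 4.4100/2 = 0.3749.
Total = 0.99 * (1.7430 + 0.3749) = 2.0967.

2.0967


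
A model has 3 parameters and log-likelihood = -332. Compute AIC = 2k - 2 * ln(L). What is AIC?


Compute:
2k = 2*3 = 6.
-2*loglik = -2*(-332) = 664.
AIC = 6 + 664 = 670.

670


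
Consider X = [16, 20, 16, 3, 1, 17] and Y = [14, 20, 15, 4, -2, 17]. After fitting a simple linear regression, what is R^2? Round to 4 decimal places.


The fitted line is Y = -1.3170 + 1.0398*X.
SSres = 10.3232, SStot = 359.3333.
R^2 = 1 - SSres/SStot = 0.9713.

0.9713


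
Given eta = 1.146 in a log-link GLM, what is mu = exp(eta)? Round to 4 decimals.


The inverse log link gives:
mu = exp(1.146) = 3.1456.

3.1456


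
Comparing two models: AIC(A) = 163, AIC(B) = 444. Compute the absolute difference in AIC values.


|AIC_A - AIC_B| = |163 - 444| = 281.
Model A is preferred (lower AIC).

281


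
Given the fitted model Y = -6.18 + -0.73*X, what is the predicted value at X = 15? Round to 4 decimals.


Substitute X = 15 into the equation:
Y = -6.18 + -0.73 * 15 = -6.18 + -10.9500 = -17.1300.

-17.1300


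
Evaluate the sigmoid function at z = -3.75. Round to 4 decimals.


exp(3.7500) = 42.5211.
1 + exp(-z) = 43.5211.
sigmoid = 1/43.5211 = 0.0230.

0.0230


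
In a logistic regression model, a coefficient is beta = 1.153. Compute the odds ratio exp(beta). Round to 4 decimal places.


Odds ratio = exp(beta) = exp(1.153).
= 3.1677.

3.1677


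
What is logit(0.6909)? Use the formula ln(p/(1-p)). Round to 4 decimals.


1 - p = 0.3091.
p/(1-p) = 2.2352.
logit = ln(2.2352) = 0.8043.

0.8043


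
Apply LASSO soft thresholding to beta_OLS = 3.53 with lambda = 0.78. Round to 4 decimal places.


Absolute value: |3.53| = 3.53.
Compare to lambda = 0.78.
Since |beta| > lambda, coefficient = sign(beta)*(|beta| - lambda) = 2.7500.

2.7500


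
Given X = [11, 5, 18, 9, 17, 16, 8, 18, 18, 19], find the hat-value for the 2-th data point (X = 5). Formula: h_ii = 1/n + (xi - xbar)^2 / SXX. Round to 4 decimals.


Mean of X: xbar = 13.9000.
SXX = 236.9000.
For X = 5: h = 1/10 + (5 - 13.9000)^2/236.9000 = 0.4344.

0.4344


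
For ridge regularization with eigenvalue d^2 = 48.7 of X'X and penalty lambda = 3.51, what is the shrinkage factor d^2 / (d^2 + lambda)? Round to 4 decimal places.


d^2 + lambda = 48.7 + 3.51 = 52.2100.
Shrinkage factor = 48.7/52.2100 = 0.9328.

0.9328


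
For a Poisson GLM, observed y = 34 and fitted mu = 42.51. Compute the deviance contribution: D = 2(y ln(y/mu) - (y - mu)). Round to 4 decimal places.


Compute y*ln(y/mu) = 34*ln(34/42.51) = 34*-0.223379 = -7.594886.
y - mu = -8.51.
D = 2*(-7.594886 - (-8.51)) = 1.830228, which rounds to 1.8302.

1.8302


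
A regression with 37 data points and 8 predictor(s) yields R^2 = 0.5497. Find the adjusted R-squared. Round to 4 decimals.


Plug in: Adj R^2 = 1 - (1 - 0.5497) * 36/28.
= 1 - 0.4503 * 36/28
= 1 - 16.2108 / 28
= 1 - 0.5790 = 0.4210.

0.4210


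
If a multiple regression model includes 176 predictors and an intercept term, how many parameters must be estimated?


Total coefficients = number of predictors + 1 (for the intercept).
= 176 + 1 = 177.

177


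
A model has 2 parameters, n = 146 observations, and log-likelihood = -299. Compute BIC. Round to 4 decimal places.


ln(146) = 4.983607.
k * ln(n) = 2 * 4.983607 = 9.967214.
-2L = 598.
BIC = 9.967214 + 598 = 607.967214, which rounds to 607.9672.

607.9672


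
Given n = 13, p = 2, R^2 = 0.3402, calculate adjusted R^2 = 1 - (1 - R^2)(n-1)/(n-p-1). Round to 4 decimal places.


Plug in: Adj R^2 = 1 - (1 - 0.3402) * 12/10.
= 1 - 0.6598 * 12/10
= 1 - 7.9176 / 10
= 1 - 0.7918 = 0.2082.

0.2082


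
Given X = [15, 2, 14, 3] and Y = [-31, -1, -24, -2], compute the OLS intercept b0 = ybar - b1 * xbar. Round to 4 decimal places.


Compute b1 = -2.1793 from the OLS formula.
With xbar = 8.5000 and ybar = -14.5000, the intercept is:
b0 = -14.5000 - -2.1793 * 8.5000 = 4.0241.

4.0241


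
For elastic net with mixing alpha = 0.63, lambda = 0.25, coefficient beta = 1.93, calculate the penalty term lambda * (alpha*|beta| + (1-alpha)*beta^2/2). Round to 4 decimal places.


L1 component = 0.63 * |1.93| = 1.2159.
L2 component = 0.37 * 1.93^2 / 2 = 0.6891.
Penalty = 0.25 * (1.2159 + 0.6891) = 0.25 * 1.9050 = 0.4763.

0.4763


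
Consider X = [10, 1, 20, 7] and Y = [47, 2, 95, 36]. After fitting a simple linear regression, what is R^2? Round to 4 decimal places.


The fitted line is Y = -0.9418 + 4.8360*X.
SSres = 13.9153, SStot = 4434.0000.
R^2 = 1 - SSres/SStot = 0.9969.

0.9969


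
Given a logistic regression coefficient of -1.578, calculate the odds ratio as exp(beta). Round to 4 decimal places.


exp(-1.578) = 0.2064.
So the odds ratio is 0.2064.

0.2064


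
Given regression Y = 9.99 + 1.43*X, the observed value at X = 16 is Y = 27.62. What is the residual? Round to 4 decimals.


Compute yhat = 9.99 + (1.43)(16) = 32.8700.
Residual = actual - predicted = 27.62 - 32.8700 = -5.2500.

-5.2500


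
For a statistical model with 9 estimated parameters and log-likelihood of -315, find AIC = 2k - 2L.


Compute:
2k = 2*9 = 18.
-2*loglik = -2*(-315) = 630.
AIC = 18 + 630 = 648.

648


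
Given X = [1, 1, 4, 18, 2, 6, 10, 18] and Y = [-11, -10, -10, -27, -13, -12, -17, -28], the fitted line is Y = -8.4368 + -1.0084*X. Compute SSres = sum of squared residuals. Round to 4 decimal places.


Predicted values from Y = -8.4368 + -1.0084*X.
Residuals: [-1.5548, -0.5548, 2.4704, -0.4120, -2.5464, 2.4872, 1.5208, -1.4120].
SSres = 25.9747.

25.9747


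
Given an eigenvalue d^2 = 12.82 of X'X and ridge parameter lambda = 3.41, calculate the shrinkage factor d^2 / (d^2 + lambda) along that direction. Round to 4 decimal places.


Denominator = d^2 + lambda = 12.82 + 3.41 = 16.2300.
Shrinkage = 12.82 / 16.2300 = 0.7899.

0.7899


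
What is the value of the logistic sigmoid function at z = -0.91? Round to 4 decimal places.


exp(0.9100) = 2.4843.
1 + exp(-z) = 3.4843.
sigmoid = 1/3.4843 = 0.2870.

0.2870


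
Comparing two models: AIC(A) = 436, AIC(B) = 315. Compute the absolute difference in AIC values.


Absolute difference = |436 - 315| = 121.
The model with lower AIC (B) is preferred.

121


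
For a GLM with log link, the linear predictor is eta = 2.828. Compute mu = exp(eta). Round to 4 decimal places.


mu = exp(eta) = exp(2.828).
= 16.9116.

16.9116


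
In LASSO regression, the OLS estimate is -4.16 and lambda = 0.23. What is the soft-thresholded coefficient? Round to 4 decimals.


Absolute value: |-4.16| = 4.16.
Compare to lambda = 0.23.
Since |beta| > lambda, coefficient = sign(beta)*(|beta| - lambda) = -3.9300.

-3.9300


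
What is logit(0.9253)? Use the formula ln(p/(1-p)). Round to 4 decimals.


1 - p = 0.0747.
p/(1-p) = 12.3869.
logit = ln(12.3869) = 2.5166.

2.5166


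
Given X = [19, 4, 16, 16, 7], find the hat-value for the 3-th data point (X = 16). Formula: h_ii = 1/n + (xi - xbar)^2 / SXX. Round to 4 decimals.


Mean of X: xbar = 12.4000.
SXX = 169.2000.
For X = 16: h = 1/5 + (16 - 12.4000)^2/169.2000 = 0.2766.

0.2766


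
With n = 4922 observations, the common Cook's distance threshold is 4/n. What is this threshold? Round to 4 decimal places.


Using the rule of thumb:
Threshold = 4 / 4922 = 0.0008.

0.0008


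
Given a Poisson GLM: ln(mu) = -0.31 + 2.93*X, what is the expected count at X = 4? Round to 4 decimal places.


eta = -0.31 + 2.93 * 4 = 11.4100.
mu = exp(11.4100) = 90219.4216.

90219.4216


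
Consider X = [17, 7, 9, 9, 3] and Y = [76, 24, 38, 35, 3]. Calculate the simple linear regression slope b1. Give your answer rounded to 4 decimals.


Calculate xbar = 9.0000, ybar = 35.2000.
S_xx = 104.0000, S_xy = 542.0000.
Using b1 = S_xy / S_xx = 542.0000 / 104.0000, we get b1 = 5.2115.

5.2115


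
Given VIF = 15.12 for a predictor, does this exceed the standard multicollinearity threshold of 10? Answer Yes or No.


Check: VIF = 15.12 vs threshold = 10.
Since 15.12 >= 10, the answer is Yes.

Yes


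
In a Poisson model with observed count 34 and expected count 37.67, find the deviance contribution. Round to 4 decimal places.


y/mu = 34/37.67 = 0.902575 (approx.), and ln(34/37.67) = -0.102503.
y * ln(y/mu) = 34 * -0.102503 = -3.485102.
y - mu = -3.67.
D = 2 * (-3.485102 - -3.67) = 0.369796, which rounds to 0.3698.

0.3698


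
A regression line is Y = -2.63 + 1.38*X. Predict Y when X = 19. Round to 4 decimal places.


Plug X = 19 into Y = -2.63 + 1.38*X:
Y = -2.63 + 26.2200 = 23.5900.

23.5900


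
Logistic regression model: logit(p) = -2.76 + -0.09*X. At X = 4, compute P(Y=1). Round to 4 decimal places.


z = -2.76 + -0.09 * 4 = -3.1200.
Sigmoid: P = 1 / (1 + exp(3.1200)) = 0.0423.

0.0423


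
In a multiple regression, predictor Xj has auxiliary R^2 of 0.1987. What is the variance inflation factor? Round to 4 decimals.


Using VIF = 1/(1 - R^2_j):
1 - 0.1987 = 0.8013.
VIF = 1.2480.

1.2480


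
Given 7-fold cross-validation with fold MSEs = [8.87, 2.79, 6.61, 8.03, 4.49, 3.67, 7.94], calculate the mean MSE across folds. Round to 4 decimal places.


Add all fold MSEs: 42.4000.
Divide by k = 7: 42.4000/7 = 6.0571.

6.0571


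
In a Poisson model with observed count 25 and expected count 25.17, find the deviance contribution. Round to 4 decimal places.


First: ln(25/25.17) = -0.006777.
Then: 25 * -0.006777 = -0.169425.
y - mu = 25 - 25.17 = -0.17.
D = 2(-0.169425 - -0.17) = 0.001150, which rounds to 0.0012.

0.0012


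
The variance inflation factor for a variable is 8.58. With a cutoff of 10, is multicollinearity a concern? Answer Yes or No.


Check: VIF = 8.58 vs threshold = 10.
Since 8.58 < 10, the answer is No.

No


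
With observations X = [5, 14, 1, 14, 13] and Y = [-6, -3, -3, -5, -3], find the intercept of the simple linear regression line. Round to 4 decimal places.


First find the slope: b1 = 0.0275.
Means: xbar = 9.4000, ybar = -4.0000.
b0 = ybar - b1 * xbar = -4.0000 - 0.0275 * 9.4000 = -4.2590.

-4.2590


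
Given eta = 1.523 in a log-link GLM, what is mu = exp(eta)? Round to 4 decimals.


mu = exp(eta) = exp(1.523).
= 4.5860.

4.5860


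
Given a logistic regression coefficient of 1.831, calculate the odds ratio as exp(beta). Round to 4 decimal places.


Odds ratio = exp(beta) = exp(1.831).
= 6.2401.

6.2401


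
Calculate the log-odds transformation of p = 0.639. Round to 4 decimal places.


The odds are p/(1-p) = 0.639 / 0.361 = 1.7701.
logit(p) = ln(1.7701) = 0.5710.

0.5710


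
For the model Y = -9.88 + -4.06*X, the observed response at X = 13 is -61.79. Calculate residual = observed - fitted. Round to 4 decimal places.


Predicted = -9.88 + -4.06 * 13 = -62.6600.
Residual = -61.79 - -62.6600 = 0.8700.

0.8700


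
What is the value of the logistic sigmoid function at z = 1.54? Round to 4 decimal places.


exp(-1.5400) = 0.2144.
1 + exp(-z) = 1.2144.
sigmoid = 1/1.2144 = 0.8235.

0.8235


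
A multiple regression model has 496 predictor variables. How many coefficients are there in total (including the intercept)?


Total coefficients = number of predictors + 1 (for the intercept).
= 496 + 1 = 497.

497


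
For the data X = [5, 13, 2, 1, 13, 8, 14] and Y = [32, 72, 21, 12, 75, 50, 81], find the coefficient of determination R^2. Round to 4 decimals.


Fit the OLS line: b0 = 8.3333, b1 = 5.0833.
SSres = 20.7500.
SStot = 4672.0000.
R^2 = 1 - 20.7500/4672.0000 = 0.9956.

0.9956


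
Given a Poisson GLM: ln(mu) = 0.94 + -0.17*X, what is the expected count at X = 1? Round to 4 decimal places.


Compute eta = 0.94 + -0.17 * 1 = 0.7700.
Apply inverse link: mu = e^0.7700 = 2.1598.

2.1598


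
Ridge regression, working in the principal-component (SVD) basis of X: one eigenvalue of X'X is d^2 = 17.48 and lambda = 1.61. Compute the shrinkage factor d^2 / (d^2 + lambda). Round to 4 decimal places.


Compute the denominator: 17.48 + 1.61 = 19.0900.
Shrinkage factor = 17.48 / 19.0900 = 0.9157.

0.9157


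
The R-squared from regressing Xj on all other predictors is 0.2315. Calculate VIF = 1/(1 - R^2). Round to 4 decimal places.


Using VIF = 1/(1 - R^2_j):
1 - 0.2315 = 0.7685.
VIF = 1.3012.

1.3012


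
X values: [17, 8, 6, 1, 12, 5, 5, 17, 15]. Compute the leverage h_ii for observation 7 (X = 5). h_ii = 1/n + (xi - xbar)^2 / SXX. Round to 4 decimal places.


n = 9, xbar = 9.5556.
SXX = sum((xi - xbar)^2) = 276.2222.
h = 1/9 + (5 - 9.5556)^2 / 276.2222 = 0.1862.

0.1862


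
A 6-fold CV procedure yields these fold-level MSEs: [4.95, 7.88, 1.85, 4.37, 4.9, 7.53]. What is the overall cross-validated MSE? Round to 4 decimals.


Total MSE across folds = 31.4800.
CV-MSE = 31.4800/6 = 5.2467.

5.2467


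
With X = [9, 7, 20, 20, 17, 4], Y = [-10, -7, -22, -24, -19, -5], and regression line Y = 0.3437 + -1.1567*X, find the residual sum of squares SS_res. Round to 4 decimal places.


For each point, residual = actual - predicted.
Residuals: [0.0666, 0.7532, 0.7903, -1.2097, 0.3202, -0.7169].
Sum of squared residuals = 3.2762.

3.2762


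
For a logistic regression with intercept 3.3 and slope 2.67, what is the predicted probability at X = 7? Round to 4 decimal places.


Linear predictor: z = 3.3 + 2.67 * 7 = 21.9900.
P = 1/(1 + exp(-21.9900)) = 1/(1 + 0.0000) = 1.0000.

1.0000


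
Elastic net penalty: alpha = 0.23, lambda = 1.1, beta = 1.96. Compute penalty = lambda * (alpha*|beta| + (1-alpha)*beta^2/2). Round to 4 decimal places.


alpha * |beta| = 0.23 * 1.96 = 0.4508.
(1-alpha) * beta^2/2 = 0.77 * 3.8416/2 = 1.4790.
Total = 1.1 * (0.4508 + 1.4790) = 2.1228.

2.1228


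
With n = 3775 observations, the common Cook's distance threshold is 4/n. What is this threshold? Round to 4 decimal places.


Using the rule of thumb:
Threshold = 4 / 3775 = 0.0011.

0.0011


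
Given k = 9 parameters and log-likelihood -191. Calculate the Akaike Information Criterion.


AIC = 2k - 2*loglik = 2(9) - 2(-191).
= 18 + 382 = 400.

400


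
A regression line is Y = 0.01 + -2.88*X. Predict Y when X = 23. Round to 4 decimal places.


Substitute X = 23 into the equation:
Y = 0.01 + -2.88 * 23 = 0.01 + -66.2400 = -66.2300.

-66.2300


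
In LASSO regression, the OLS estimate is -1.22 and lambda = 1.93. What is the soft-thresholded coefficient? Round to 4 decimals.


Check: |-1.22| = 1.22 vs lambda = 1.93.
Since |beta| <= lambda, the coefficient is set to 0.
Soft-thresholded coefficient = 0.0000.

0.0000


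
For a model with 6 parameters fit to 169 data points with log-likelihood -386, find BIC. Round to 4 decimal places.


Compute k*ln(n) = 6*ln(169) = 6*5.129899 = 30.779394.
Then -2*loglik = 772.
BIC = 30.779394 + 772 = 802.779394, which rounds to 802.7794.

802.7794


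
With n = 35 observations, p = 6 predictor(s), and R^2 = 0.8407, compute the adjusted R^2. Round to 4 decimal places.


Using the formula:
(1 - 0.8407) = 0.1593.
Multiply by 34/28: 0.1593 * 34 = 5.4162, then 5.4162 / 28 = 0.1934.
Adj R^2 = 1 - 0.1934 = 0.8066.

0.8066


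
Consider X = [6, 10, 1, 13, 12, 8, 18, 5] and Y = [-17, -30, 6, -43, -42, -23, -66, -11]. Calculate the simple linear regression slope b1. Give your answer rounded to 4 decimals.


The sample means are xbar = 9.1250 and ybar = -28.2500.
Compute S_xx = 196.8750 and S_xy = -823.7500.
Slope b1 = S_xy / S_xx = -823.7500 / 196.8750 = -4.1841.

-4.1841


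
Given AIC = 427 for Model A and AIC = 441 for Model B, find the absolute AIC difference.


|AIC_A - AIC_B| = |427 - 441| = 14.
Model A is preferred (lower AIC).

14


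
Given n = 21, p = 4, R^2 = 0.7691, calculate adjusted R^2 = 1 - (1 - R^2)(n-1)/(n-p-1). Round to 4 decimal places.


Plug in: Adj R^2 = 1 - (1 - 0.7691) * 20/16.
= 1 - 0.2309 * 20/16
= 1 - 4.6180 / 16
= 1 - 0.2886 = 0.7114.

0.7114


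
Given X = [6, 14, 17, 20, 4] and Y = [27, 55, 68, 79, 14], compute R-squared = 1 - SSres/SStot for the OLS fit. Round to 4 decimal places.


Fit the OLS line: b0 = 0.5467, b1 = 3.9388.
SSres = 14.0778.
SStot = 3005.2000.
R^2 = 1 - 14.0778/3005.2000 = 0.9953.

0.9953


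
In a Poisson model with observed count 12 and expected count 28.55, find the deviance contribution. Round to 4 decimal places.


y/mu = 12/28.55 = 0.420315 (approx.), and ln(12/28.55) = -0.866750.
y * ln(y/mu) = 12 * -0.866750 = -10.401000.
y - mu = -16.55.
D = 2 * (-10.401000 - -16.55) = 12.298000, which rounds to 12.2980.

12.2980


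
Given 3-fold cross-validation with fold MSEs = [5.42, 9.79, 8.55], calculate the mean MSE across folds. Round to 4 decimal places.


Sum of fold MSEs = 23.7600.
Average = 23.7600 / 3 = 7.9200.

7.9200


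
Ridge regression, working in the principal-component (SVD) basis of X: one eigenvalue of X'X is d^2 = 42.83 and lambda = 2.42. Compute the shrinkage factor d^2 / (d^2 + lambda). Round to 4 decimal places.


Denominator = d^2 + lambda = 42.83 + 2.42 = 45.2500.
Shrinkage = 42.83 / 45.2500 = 0.9465.

0.9465


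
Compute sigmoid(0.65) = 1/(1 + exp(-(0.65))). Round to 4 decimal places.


exp(-0.6500) = 0.5220.
1 + exp(-z) = 1.5220.
sigmoid = 1/1.5220 = 0.6570.

0.6570


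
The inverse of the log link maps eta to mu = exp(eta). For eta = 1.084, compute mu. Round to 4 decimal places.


The inverse log link gives:
mu = exp(1.084) = 2.9565.

2.9565


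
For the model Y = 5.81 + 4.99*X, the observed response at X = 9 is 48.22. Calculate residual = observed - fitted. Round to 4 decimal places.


Fitted value at X = 9 is yhat = 5.81 + 4.99*9 = 50.7200.
Residual = 48.22 - 50.7200 = -2.5000.

-2.5000


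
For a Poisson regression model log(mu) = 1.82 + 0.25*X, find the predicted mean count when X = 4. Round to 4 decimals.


Linear predictor: eta = 1.82 + (0.25)(4) = 2.8200.
Expected count: mu = exp(2.8200) = 16.7769.

16.7769


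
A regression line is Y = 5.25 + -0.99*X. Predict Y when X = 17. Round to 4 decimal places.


Predicted value:
Y = 5.25 + (-0.99)(17) = 5.25 + -16.8300 = -11.5800.

-11.5800


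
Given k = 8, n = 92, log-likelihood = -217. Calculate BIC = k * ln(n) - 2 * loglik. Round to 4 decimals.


k * ln(n) = 8 * ln(92) = 8 * 4.521789 = 36.174312.
-2 * loglik = -2 * (-217) = 434.
BIC = 36.174312 + 434 = 470.174312, which rounds to 470.1743.

470.1743


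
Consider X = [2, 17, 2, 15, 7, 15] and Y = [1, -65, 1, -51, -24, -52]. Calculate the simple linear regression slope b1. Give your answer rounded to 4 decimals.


Calculate xbar = 9.6667, ybar = -31.6667.
S_xx = 235.3333, S_xy = -977.3333.
Using b1 = S_xy / S_xx = -977.3333 / 235.3333, we get b1 = -4.1530.

-4.1530


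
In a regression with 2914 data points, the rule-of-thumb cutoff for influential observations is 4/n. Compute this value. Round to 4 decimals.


Cook's distance cutoff = 4/n = 4/2914.
= 0.0014.

0.0014


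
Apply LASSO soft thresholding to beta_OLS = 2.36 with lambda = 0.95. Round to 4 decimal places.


|beta_OLS| = 2.36.
lambda = 0.95.
Since |beta| > lambda, coefficient = sign(beta)*(|beta| - lambda) = 1.4100.
Result = 1.4100.

1.4100


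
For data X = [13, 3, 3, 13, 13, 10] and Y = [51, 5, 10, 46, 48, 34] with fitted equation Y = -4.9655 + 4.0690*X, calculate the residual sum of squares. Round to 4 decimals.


Predicted values from Y = -4.9655 + 4.0690*X.
Residuals: [3.0685, -2.2415, 2.7585, -1.9315, 0.0685, -1.7245].
SSres = 28.7586.

28.7586


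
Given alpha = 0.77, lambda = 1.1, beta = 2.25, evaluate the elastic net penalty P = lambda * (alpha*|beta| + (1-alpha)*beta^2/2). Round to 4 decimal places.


L1 component = 0.77 * |2.25| = 1.7325.
L2 component = 0.23 * 2.25^2 / 2 = 0.5822.
Penalty = 1.1 * (1.7325 + 0.5822) = 1.1 * 2.3147 = 2.5462.

2.5462


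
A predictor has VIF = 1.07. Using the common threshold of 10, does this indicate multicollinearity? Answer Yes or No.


Compare VIF = 1.07 to the threshold of 10.
1.07 < 10, so the answer is No.

No


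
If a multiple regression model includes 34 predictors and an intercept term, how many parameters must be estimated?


Total coefficients = number of predictors + 1 (for the intercept).
= 34 + 1 = 35.

35


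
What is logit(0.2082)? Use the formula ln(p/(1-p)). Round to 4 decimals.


1 - p = 0.7918.
p/(1-p) = 0.2629.
logit = ln(0.2629) = -1.3358.

-1.3358


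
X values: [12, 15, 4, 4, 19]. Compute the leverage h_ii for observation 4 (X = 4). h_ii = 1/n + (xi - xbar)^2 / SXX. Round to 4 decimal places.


n = 5, xbar = 10.8000.
SXX = sum((xi - xbar)^2) = 178.8000.
h = 1/5 + (4 - 10.8000)^2 / 178.8000 = 0.4586.

0.4586


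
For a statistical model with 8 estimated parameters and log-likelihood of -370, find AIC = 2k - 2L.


AIC = 2*8 - 2*(-370).
= 16 + 740 = 756.

756


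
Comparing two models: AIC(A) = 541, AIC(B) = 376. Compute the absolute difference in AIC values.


Absolute difference = |541 - 376| = 165.
The model with lower AIC (B) is preferred.

165


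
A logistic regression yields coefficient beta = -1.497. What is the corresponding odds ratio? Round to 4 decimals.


Odds ratio = exp(beta) = exp(-1.497).
= 0.2238.

0.2238


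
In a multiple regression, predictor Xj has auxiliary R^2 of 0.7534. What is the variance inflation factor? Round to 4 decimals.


VIF = 1 / (1 - 0.7534).
= 1 / 0.2466 = 4.0552.

4.0552


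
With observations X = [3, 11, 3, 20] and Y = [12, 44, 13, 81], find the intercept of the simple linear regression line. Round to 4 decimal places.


Compute b1 = 4.0229 from the OLS formula.
With xbar = 9.2500 and ybar = 37.5000, the intercept is:
b0 = 37.5000 - 4.0229 * 9.2500 = 0.2884.

0.2884


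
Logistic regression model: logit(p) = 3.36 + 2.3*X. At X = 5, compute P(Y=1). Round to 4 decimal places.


Linear predictor: z = 3.36 + 2.3 * 5 = 14.8600.
P = 1/(1 + exp(-14.8600)) = 1/(1 + 0.0000) = 1.0000.

1.0000


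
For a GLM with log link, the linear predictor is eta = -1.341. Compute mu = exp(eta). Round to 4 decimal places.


The inverse log link gives:
mu = exp(-1.341) = 0.2616.

0.2616


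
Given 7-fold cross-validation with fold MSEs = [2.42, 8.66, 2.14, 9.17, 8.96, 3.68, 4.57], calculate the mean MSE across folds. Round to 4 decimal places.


Total MSE across folds = 39.6000.
CV-MSE = 39.6000/7 = 5.6571.

5.6571


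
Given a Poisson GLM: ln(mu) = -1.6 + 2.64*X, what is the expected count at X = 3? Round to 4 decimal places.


eta = -1.6 + 2.64 * 3 = 6.3200.
mu = exp(6.3200) = 555.5730.

555.5730


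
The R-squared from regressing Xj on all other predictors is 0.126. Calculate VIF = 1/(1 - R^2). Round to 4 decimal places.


Denominator: 1 - 0.126 = 0.874.
VIF = 1 / 0.874 = 1.1442.

1.1442


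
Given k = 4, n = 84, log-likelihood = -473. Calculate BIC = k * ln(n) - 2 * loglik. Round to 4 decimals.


Compute k*ln(n) = 4*ln(84) = 4*4.430817 = 17.723268.
Then -2*loglik = 946.
BIC = 17.723268 + 946 = 963.723268, which rounds to 963.7233.

963.7233


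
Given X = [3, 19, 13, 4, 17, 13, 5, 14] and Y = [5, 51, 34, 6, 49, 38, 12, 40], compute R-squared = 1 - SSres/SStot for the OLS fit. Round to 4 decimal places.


Fit the OLS line: b0 = -4.2039, b1 = 3.0526.
SSres = 25.1382.
SStot = 2503.8750.
R^2 = 1 - 25.1382/2503.8750 = 0.9900.

0.9900


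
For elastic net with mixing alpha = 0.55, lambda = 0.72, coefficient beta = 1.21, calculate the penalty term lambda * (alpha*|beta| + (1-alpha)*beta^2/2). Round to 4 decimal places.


Compute:
L1 = 0.55 * 1.21 = 0.6655.
L2 = 0.45 * 1.21^2 / 2 = 0.3294.
Penalty = 0.72 * (0.6655 + 0.3294) = 0.7163.

0.7163


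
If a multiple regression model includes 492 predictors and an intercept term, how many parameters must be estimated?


Total coefficients = number of predictors + 1 (for the intercept).
= 492 + 1 = 493.

493


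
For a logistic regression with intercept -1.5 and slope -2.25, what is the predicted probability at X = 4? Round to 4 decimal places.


z = -1.5 + -2.25 * 4 = -10.5000.
Sigmoid: P = 1 / (1 + exp(10.5000)) = 0.0000.

0.0000


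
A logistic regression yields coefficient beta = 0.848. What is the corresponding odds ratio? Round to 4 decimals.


The odds ratio is computed as:
OR = e^(0.848) = 2.3350.

2.3350


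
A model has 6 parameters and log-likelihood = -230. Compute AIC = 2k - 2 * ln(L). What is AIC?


AIC = 2k - 2*loglik = 2(6) - 2(-230).
= 12 + 460 = 472.

472


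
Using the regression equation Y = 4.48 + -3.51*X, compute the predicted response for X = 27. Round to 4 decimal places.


Plug X = 27 into Y = 4.48 + -3.51*X:
Y = 4.48 + -94.7700 = -90.2900.

-90.2900


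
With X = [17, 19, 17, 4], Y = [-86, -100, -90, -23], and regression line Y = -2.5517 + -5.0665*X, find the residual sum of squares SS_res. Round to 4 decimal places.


Compute predicted values, then residuals = yi - yhat_i.
Residuals: [2.6822, -1.1848, -1.3178, -0.1823].
SSres = sum(residual^2) = 10.3678.

10.3678


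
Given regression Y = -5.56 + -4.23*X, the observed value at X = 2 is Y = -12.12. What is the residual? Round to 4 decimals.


Predicted = -5.56 + -4.23 * 2 = -14.0200.
Residual = -12.12 - -14.0200 = 1.9000.

1.9000


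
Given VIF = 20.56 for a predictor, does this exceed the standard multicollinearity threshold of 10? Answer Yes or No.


The threshold is 10.
VIF = 20.56 is >= 10.
Multicollinearity indication: Yes.

Yes


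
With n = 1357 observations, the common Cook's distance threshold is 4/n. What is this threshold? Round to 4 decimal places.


Cook's distance cutoff = 4/n = 4/1357.
= 0.0029.

0.0029


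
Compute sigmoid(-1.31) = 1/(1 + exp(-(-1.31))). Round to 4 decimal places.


exp(1.3100) = 3.7062.
1 + exp(-z) = 4.7062.
sigmoid = 1/4.7062 = 0.2125.

0.2125


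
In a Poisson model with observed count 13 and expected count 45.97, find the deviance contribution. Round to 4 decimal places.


First: ln(13/45.97) = -1.263040.
Then: 13 * -1.263040 = -16.419520.
y - mu = 13 - 45.97 = -32.97.
D = 2(-16.419520 - -32.97) = 33.100960, which rounds to 33.1010.

33.1010


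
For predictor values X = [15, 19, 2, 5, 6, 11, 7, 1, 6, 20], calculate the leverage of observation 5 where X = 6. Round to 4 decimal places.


Compute xbar = 9.2000 with n = 10 observations.
SXX = 411.6000.
Leverage = 1/10 + (6 - 9.2000)^2/411.6000 = 0.1249.

0.1249


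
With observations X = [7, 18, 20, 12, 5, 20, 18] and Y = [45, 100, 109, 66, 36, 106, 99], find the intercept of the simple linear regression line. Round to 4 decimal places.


The slope is b1 = 4.8634.
Sample means are xbar = 14.2857 and ybar = 80.1429.
Intercept: b0 = 80.1429 - (4.8634)(14.2857) = 10.6655.

10.6655


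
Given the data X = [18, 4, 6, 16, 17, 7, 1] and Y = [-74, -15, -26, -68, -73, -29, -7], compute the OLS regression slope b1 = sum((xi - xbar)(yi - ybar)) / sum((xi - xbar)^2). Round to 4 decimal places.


The sample means are xbar = 9.8571 and ybar = -41.7143.
Compute S_xx = 290.8571 and S_xy = -1208.7143.
Slope b1 = S_xy / S_xx = -1208.7143 / 290.8571 = -4.1557.

-4.1557


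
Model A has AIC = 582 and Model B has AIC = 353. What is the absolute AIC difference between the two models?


Absolute difference = |582 - 353| = 229.
The model with lower AIC (B) is preferred.

229


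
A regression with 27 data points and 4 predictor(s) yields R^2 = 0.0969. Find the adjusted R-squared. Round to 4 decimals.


Plug in: Adj R^2 = 1 - (1 - 0.0969) * 26/22.
= 1 - 0.9031 * 26/22
= 1 - 23.4806 / 22
= 1 - 1.0673 = -0.0673.

-0.0673


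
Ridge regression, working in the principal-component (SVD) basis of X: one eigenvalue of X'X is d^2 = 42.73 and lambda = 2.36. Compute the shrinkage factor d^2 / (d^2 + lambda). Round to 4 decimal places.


Compute the denominator: 42.73 + 2.36 = 45.0900.
Shrinkage factor = 42.73 / 45.0900 = 0.9477.

0.9477


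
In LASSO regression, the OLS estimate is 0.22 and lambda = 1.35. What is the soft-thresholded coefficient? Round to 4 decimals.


Check: |0.22| = 0.22 vs lambda = 1.35.
Since |beta| <= lambda, the coefficient is set to 0.
Soft-thresholded coefficient = 0.0000.

0.0000


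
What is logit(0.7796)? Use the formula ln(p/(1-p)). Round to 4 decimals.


The odds are p/(1-p) = 0.7796 / 0.2204 = 3.5372.
logit(p) = ln(3.5372) = 1.2633.

1.2633


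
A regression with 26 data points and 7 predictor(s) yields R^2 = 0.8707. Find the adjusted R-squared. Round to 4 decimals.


Adjusted R^2 = 1 - (1 - R^2) * (n-1)/(n-p-1).
(1 - R^2) = 0.1293.
(n-1)/(n-p-1) = 25/18.
(1 - R^2) * (n-1) = 0.1293 * 25 = 3.2325.
Divide by (n-p-1): 3.2325 / 18 = 0.1796.
Adj R^2 = 1 - 0.1796 = 0.8204.

0.8204


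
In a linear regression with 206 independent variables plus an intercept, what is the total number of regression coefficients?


Including the intercept, the model has 206 predictor coefficients + 1 intercept.
Total = 207.

207


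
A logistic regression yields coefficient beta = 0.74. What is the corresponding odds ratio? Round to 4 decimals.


exp(0.74) = 2.0959.
So the odds ratio is 2.0959.

2.0959


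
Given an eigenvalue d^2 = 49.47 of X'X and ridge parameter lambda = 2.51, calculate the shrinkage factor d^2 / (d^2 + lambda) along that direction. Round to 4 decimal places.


d^2 + lambda = 49.47 + 2.51 = 51.9800.
Shrinkage factor = 49.47/51.9800 = 0.9517.

0.9517


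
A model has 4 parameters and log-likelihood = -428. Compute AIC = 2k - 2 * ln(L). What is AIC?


Compute:
2k = 2*4 = 8.
-2*loglik = -2*(-428) = 856.
AIC = 8 + 856 = 864.

864


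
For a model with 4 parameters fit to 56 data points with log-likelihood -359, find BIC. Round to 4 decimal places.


Compute k*ln(n) = 4*ln(56) = 4*4.025352 = 16.101408.
Then -2*loglik = 718.
BIC = 16.101408 + 718 = 734.101408, which rounds to 734.1014.

734.1014


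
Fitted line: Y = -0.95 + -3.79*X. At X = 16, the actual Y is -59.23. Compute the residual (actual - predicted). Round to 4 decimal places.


Predicted = -0.95 + -3.79 * 16 = -61.5900.
Residual = -59.23 - -61.5900 = 2.3600.

2.3600


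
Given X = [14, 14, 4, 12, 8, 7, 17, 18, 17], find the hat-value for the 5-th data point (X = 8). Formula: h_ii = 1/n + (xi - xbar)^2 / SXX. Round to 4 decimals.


Mean of X: xbar = 12.3333.
SXX = 198.0000.
For X = 8: h = 1/9 + (8 - 12.3333)^2/198.0000 = 0.2059.

0.2059


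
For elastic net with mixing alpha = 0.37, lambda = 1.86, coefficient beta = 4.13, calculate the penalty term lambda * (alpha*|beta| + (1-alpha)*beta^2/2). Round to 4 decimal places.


alpha * |beta| = 0.37 * 4.13 = 1.5281.
(1-alpha) * beta^2/2 = 0.63 * 17.0569/2 = 5.3729.
Total = 1.86 * (1.5281 + 5.3729) = 12.8359.

12.8359


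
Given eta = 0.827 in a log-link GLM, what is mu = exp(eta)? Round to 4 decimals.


Apply the inverse link:
mu = e^0.827 = 2.2864.

2.2864


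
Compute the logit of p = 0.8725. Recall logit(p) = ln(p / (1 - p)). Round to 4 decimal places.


1 - p = 0.1275.
p/(1-p) = 6.8431.
logit = ln(6.8431) = 1.9232.

1.9232


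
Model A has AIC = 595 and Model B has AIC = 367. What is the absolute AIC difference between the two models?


|AIC_A - AIC_B| = |595 - 367| = 228.
Model B is preferred (lower AIC).

228


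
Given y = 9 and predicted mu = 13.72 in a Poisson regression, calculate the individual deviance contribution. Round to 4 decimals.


y/mu = 9/13.72 = 0.655977 (approx.), and ln(9/13.72) = -0.421630.
y * ln(y/mu) = 9 * -0.421630 = -3.794670.
y - mu = -4.72.
D = 2 * (-3.794670 - -4.72) = 1.850660, which rounds to 1.8507.

1.8507


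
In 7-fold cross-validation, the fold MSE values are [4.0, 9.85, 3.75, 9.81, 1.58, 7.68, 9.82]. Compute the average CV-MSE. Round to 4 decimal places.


Sum of fold MSEs = 46.4900.
Average = 46.4900 / 7 = 6.6414.

6.6414


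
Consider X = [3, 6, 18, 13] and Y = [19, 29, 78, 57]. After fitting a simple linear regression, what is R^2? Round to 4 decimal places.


Fit the OLS line: b0 = 6.1848, b1 = 3.9565.
SSres = 2.4891.
SStot = 2162.7500.
R^2 = 1 - 2.4891/2162.7500 = 0.9988.

0.9988


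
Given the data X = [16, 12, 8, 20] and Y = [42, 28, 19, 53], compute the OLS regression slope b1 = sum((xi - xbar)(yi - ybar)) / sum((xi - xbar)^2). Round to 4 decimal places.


Calculate xbar = 14.0000, ybar = 35.5000.
S_xx = 80.0000, S_xy = 232.0000.
Using b1 = S_xy / S_xx = 232.0000 / 80.0000, we get b1 = 2.9000.

2.9000


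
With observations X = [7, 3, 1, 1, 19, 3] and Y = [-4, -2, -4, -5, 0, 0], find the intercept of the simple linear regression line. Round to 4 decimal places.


First find the slope: b1 = 0.1770.
Means: xbar = 5.6667, ybar = -2.5000.
b0 = ybar - b1 * xbar = -2.5000 - 0.1770 * 5.6667 = -3.5028.

-3.5028


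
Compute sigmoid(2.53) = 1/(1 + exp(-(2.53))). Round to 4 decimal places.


Compute exp(-2.5300) = 0.0797.
Sigmoid = 1 / (1 + 0.0797) = 1 / 1.0797 = 0.9262.

0.9262


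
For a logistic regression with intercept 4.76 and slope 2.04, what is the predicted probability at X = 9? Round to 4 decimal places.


z = 4.76 + 2.04 * 9 = 23.1200.
Sigmoid: P = 1 / (1 + exp(-23.1200)) = 1.0000.

1.0000


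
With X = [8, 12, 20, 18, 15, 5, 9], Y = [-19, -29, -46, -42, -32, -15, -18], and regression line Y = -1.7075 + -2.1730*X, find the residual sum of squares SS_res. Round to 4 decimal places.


Predicted values from Y = -1.7075 + -2.1730*X.
Residuals: [0.0915, -1.2165, -0.8325, -1.1785, 2.3025, -2.4275, 3.2645].
SSres = 25.4214.

25.4214


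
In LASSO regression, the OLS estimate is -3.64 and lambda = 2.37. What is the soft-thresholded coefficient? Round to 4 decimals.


|beta_OLS| = 3.64.
lambda = 2.37.
Since |beta| > lambda, coefficient = sign(beta)*(|beta| - lambda) = -1.2700.
Result = -1.2700.

-1.2700


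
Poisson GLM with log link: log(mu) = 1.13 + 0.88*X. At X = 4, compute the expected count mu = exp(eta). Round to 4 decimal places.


Linear predictor: eta = 1.13 + (0.88)(4) = 4.6500.
Expected count: mu = exp(4.6500) = 104.5850.

104.5850


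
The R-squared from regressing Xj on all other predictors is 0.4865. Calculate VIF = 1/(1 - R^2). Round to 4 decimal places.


Denominator: 1 - 0.4865 = 0.5135.
VIF = 1 / 0.5135 = 1.9474.

1.9474


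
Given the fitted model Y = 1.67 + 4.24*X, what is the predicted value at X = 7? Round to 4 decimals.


Predicted value:
Y = 1.67 + (4.24)(7) = 1.67 + 29.6800 = 31.3500.

31.3500


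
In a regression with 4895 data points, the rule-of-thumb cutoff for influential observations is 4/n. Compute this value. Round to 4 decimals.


The threshold is 4/n.
4/4895 = 0.0008.

0.0008


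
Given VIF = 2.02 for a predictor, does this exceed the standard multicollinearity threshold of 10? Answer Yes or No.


Compare VIF = 2.02 to the threshold of 10.
2.02 < 10, so the answer is No.

No


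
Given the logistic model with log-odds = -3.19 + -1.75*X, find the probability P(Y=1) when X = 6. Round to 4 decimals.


z = -3.19 + -1.75 * 6 = -13.6900.
Sigmoid: P = 1 / (1 + exp(13.6900)) = 0.0000.

0.0000


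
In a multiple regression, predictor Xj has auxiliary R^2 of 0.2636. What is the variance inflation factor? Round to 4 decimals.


Using VIF = 1/(1 - R^2_j):
1 - 0.2636 = 0.7364.
VIF = 1.3580.

1.3580


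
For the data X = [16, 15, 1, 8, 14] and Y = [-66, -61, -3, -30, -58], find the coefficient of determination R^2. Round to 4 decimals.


Fit the OLS line: b0 = 2.0756, b1 = -4.2292.
SSres = 4.8564.
SStot = 2845.2000.
R^2 = 1 - 4.8564/2845.2000 = 0.9983.

0.9983


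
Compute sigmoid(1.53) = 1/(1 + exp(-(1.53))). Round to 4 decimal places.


First, exp(-1.5300) = 0.2165.
Then sigma(z) = 1/(1 + 0.2165) = 0.8220.

0.8220


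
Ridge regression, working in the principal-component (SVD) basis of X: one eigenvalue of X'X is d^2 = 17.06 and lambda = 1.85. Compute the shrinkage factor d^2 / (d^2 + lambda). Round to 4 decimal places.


d^2 + lambda = 17.06 + 1.85 = 18.9100.
Shrinkage factor = 17.06/18.9100 = 0.9022.

0.9022


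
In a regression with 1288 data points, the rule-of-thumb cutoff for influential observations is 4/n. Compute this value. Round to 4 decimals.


Using the rule of thumb:
Threshold = 4 / 1288 = 0.0031.

0.0031


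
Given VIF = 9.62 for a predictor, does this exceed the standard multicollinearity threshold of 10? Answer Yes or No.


Compare VIF = 9.62 to the threshold of 10.
9.62 < 10, so the answer is No.

No


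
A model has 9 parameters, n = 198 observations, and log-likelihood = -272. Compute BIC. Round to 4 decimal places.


ln(198) = 5.288267.
k * ln(n) = 9 * 5.288267 = 47.594403.
-2L = 544.
BIC = 47.594403 + 544 = 591.594403, which rounds to 591.5944.

591.5944


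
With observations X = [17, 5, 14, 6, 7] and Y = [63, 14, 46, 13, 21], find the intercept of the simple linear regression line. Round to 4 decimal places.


Compute b1 = 4.1063 from the OLS formula.
With xbar = 9.8000 and ybar = 31.4000, the intercept is:
b0 = 31.4000 - 4.1063 * 9.8000 = -8.8415.

-8.8415
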